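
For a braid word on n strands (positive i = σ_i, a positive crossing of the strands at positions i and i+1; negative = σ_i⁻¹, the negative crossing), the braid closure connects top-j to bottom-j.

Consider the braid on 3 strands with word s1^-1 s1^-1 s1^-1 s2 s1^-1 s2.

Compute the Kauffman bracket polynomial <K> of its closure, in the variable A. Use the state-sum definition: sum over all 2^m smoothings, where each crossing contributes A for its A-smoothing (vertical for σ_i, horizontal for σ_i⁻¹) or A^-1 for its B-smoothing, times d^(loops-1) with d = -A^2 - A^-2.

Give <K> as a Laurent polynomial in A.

A^14 - 2*A^10 + 2*A^6 - 2*A^2 + 2*A^-2 - A^-6 + A^-10

Derivation:
Braid: s1^-1 s1^-1 s1^-1 s2 s1^-1 s2 on 3 strands, 6 crossings.
Writhe w = (#positive) - (#negative) = 2 - 4 = -2.
Enumerate smoothing states for the bracket polynomial. There are 2^6 = 64 states.
Each crossing splits two ways (0=vertical, 1=horizontal). The state's weight is A^(#A-smoothings - #B-smoothings) * d^(loops - 1).
Tabulate the states by total A-exponent and number of loops L (A-exp: L × count):
  A^6: L=5 ×1
  A^4: L=4 ×6
  A^2: L=3 ×15
  A^0: L=2 ×19, L=4 ×1
  A^-2: L=1 ×11, L=3 ×4
  A^-4: L=2 ×6
  A^-6: L=3 ×1
Each group contributes A^e * Σ count * d^(L-1):
Powers of d = -A^2 - A^-2: d^2 = A^4 + 2 + A^-4; d^3 = -A^6 - 3*A^2 - 3*A^-2 - A^-6; d^4 = A^8 + 4*A^4 + 6 + 4*A^-4 + A^-8.
  A^6 * (d^4) = A^14 + 4*A^10 + 6*A^6 + 4*A^2 + A^-2
  A^4 * (6*d^3) = -6*A^10 - 18*A^6 - 18*A^2 - 6*A^-2
  A^2 * (15*d^2) = 15*A^6 + 30*A^2 + 15*A^-2
  A^0 * (19*d + d^3) = -A^6 - 22*A^2 - 22*A^-2 - A^-6
  A^-2 * (11 + 4*d^2) = 4*A^2 + 19*A^-2 + 4*A^-6
  A^-4 * (6*d) = -6*A^-2 - 6*A^-6
  A^-6 * (d^2) = A^-2 + 2*A^-6 + A^-10
Summing the groups: <K> = A^14 - 2*A^10 + 2*A^6 - 2*A^2 + 2*A^-2 - A^-6 + A^-10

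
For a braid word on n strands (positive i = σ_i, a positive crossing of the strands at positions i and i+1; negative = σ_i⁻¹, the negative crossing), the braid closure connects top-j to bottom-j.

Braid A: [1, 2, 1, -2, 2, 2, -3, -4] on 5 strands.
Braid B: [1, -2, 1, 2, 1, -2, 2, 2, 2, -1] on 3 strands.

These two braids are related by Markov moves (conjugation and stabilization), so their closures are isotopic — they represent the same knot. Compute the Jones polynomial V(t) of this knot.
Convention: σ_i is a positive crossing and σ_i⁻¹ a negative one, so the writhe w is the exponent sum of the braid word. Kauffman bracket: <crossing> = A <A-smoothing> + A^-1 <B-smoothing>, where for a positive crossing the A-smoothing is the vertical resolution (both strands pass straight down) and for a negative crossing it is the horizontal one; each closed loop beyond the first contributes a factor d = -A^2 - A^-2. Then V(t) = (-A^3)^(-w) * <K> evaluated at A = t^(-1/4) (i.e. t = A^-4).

Markov-equivalent braids have isotopic closures, hence identical knot invariants. Strip the Markov moves from each word to reach a common short braid β, then compute V(t) once on β.
Braid A: s1 s2 s1 s2^-1 s2 s2 s3^-1 s4^-1 on 5 strands reduces by inverse Markov moves (closure unchanged at each step):
  Destabilize: the word has the form β·s4^-1 where s4^-1 occurs only as the final letter (β ∈ B_4); drop it and the last strand → 4 strands.
  Destabilize: the word has the form β·s3^-1 where s3^-1 occurs only as the final letter (β ∈ B_3); drop it and the last strand → 3 strands.
Reduced to β = s1 s2 s1 s2^-1 s2 s2 on 3 strands, 6 crossings.
Braid B: s1 s2^-1 s1 s2 s1 s2^-1 s2 s2 s2 s1^-1 on 3 strands reduces by inverse Markov moves (closure unchanged at each step):
  Deconjugate: the word is γ·β·γ⁻¹ with γ = s1 (prefix) and γ⁻¹ = s1^-1 (suffix); strip both.
  Deconjugate: the word is γ·β·γ⁻¹ with γ = s2^-1 (prefix) and γ⁻¹ = s2 (suffix); strip both.
Reduced to β = s1 s2 s1 s2^-1 s2 s2 on 3 strands, 6 crossings.
Both give the same β = s1 s2 s1 s2^-1 s2 s2 on 3 strands, so one state sum suffices:
First cancel adjacent σ_i σ_i⁻¹ pairs (Reidemeister II — same braid, same closure): s1 s2 s1 s2^-1 s2 s2 → s1 s2 s1 s2.
Braid: s1 s2 s1 s2 on 3 strands, 4 crossings.
Writhe w = (#positive) - (#negative) = 4 - 0 = 4.
State-sum expansion of <K>. There are 2^4 = 16 states.
Each crossing splits two ways (0=vertical, 1=horizontal). The state's weight is A^(#A-smoothings - #B-smoothings) * d^(loops - 1).
  state 0000: A-exp=+4, loops=3, term = A^4 * d^2
  state 0001: A-exp=+2, loops=2, term = A^2 * d^1
  state 0010: A-exp=+2, loops=2, term = A^2 * d^1
  state 0011: A-exp=+0, loops=1, term = A^0 * d^0
  state 0100: A-exp=+2, loops=2, term = A^2 * d^1
  state 0101: A-exp=+0, loops=3, term = A^0 * d^2
  state 0110: A-exp=+0, loops=1, term = A^0 * d^0
  state 0111: A-exp=-2, loops=2, term = A^-2 * d^1
  state 1000: A-exp=+2, loops=2, term = A^2 * d^1
  state 1001: A-exp=+0, loops=1, term = A^0 * d^0
  state 1010: A-exp=+0, loops=3, term = A^0 * d^2
  state 1011: A-exp=-2, loops=2, term = A^-2 * d^1
  state 1100: A-exp=+0, loops=1, term = A^0 * d^0
  state 1101: A-exp=-2, loops=2, term = A^-2 * d^1
  state 1110: A-exp=-2, loops=2, term = A^-2 * d^1
  state 1111: A-exp=-4, loops=1, term = A^-4 * d^0
Collect the terms by A-exponent (count of states per loop number):
Powers of d = -A^2 - A^-2: d^2 = A^4 + 2 + A^-4.
  A^4 * (d^2) = A^8 + 2*A^4 + 1
  A^2 * (4*d) = -4*A^4 - 4
  A^0 * (4 + 2*d^2) = 2*A^4 + 8 + 2*A^-4
  A^-2 * (4*d) = -4 - 4*A^-4
  A^-4 * (1) = A^-4
Summing the groups: <K> = A^8 + 1 - A^-4
Normalise by the writhe: (-A^3)^(-w) = (-A^3)^(-4) = A^-12, so f(A) = A^-12 * <K> = A^-4 + A^-12 - A^-16.
Substitute A = t^(-1/4), i.e. A^e → t^(-e/4): V(t) = -t^4 + t^3 + t

Answer: -t^4 + t^3 + t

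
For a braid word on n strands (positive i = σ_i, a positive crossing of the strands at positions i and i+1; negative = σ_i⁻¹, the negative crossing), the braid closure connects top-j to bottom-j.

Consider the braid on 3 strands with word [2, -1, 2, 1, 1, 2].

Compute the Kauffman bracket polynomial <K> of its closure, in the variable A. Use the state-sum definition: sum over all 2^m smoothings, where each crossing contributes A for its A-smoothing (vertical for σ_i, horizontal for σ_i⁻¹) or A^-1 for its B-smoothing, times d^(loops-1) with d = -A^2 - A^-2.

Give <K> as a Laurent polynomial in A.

Braid: s2 s1^-1 s2 s1 s1 s2 on 3 strands, 6 crossings.
Writhe w = (#positive) - (#negative) = 5 - 1 = 4.
Computing the Kauffman bracket via state sum. There are 2^6 = 64 states.
Each crossing splits two ways (0=vertical, 1=horizontal). The state's weight is A^(#A-smoothings - #B-smoothings) * d^(loops - 1).
Tabulate the states by total A-exponent and number of loops L (A-exp: L × count):
  A^6: L=2 ×1
  A^4: L=1 ×3, L=3 ×3
  A^2: L=2 ×14, L=4 ×1
  A^0: L=1 ×10, L=3 ×10
  A^-2: L=2 ×13, L=4 ×2
  A^-4: L=3 ×6
  A^-6: L=4 ×1
Each group contributes A^e * Σ count * d^(L-1):
Powers of d = -A^2 - A^-2: d^2 = A^4 + 2 + A^-4; d^3 = -A^6 - 3*A^2 - 3*A^-2 - A^-6.
  A^6 * (d) = -A^8 - A^4
  A^4 * (3 + 3*d^2) = 3*A^8 + 9*A^4 + 3
  A^2 * (14*d + d^3) = -A^8 - 17*A^4 - 17 - A^-4
  A^0 * (10 + 10*d^2) = 10*A^4 + 30 + 10*A^-4
  A^-2 * (13*d + 2*d^3) = -2*A^4 - 19 - 19*A^-4 - 2*A^-8
  A^-4 * (6*d^2) = 6 + 12*A^-4 + 6*A^-8
  A^-6 * (d^3) = -1 - 3*A^-4 - 3*A^-8 - A^-12
Summing the groups: <K> = A^8 - A^4 + 2 - A^-4 + A^-8 - A^-12

Answer: A^8 - A^4 + 2 - A^-4 + A^-8 - A^-12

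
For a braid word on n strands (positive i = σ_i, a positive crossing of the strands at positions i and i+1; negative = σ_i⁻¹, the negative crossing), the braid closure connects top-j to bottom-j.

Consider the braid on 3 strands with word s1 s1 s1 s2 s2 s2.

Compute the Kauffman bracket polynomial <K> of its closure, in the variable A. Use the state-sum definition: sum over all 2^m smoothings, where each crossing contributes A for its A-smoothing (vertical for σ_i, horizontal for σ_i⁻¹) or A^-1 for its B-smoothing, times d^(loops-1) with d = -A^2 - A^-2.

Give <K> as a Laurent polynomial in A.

Braid: s1 s1 s1 s2 s2 s2 on 3 strands, 6 crossings.
Writhe w = (#positive) - (#negative) = 6 - 0 = 6.
Computing the Kauffman bracket via state sum. There are 2^6 = 64 states.
Each crossing splits two ways (0=vertical, 1=horizontal). The state's weight is A^(#A-smoothings - #B-smoothings) * d^(loops - 1).
Tabulate the states by total A-exponent and number of loops L (A-exp: L × count):
  A^6: L=3 ×1
  A^4: L=2 ×6
  A^2: L=1 ×9, L=3 ×6
  A^0: L=2 ×18, L=4 ×2
  A^-2: L=3 ×15
  A^-4: L=4 ×6
  A^-6: L=5 ×1
Each group contributes A^e * Σ count * d^(L-1):
Powers of d = -A^2 - A^-2: d^2 = A^4 + 2 + A^-4; d^3 = -A^6 - 3*A^2 - 3*A^-2 - A^-6; d^4 = A^8 + 4*A^4 + 6 + 4*A^-4 + A^-8.
  A^6 * (d^2) = A^10 + 2*A^6 + A^2
  A^4 * (6*d) = -6*A^6 - 6*A^2
  A^2 * (9 + 6*d^2) = 6*A^6 + 21*A^2 + 6*A^-2
  A^0 * (18*d + 2*d^3) = -2*A^6 - 24*A^2 - 24*A^-2 - 2*A^-6
  A^-2 * (15*d^2) = 15*A^2 + 30*A^-2 + 15*A^-6
  A^-4 * (6*d^3) = -6*A^2 - 18*A^-2 - 18*A^-6 - 6*A^-10
  A^-6 * (d^4) = A^2 + 4*A^-2 + 6*A^-6 + 4*A^-10 + A^-14
Summing the groups: <K> = A^10 + 2*A^2 - 2*A^-2 + A^-6 - 2*A^-10 + A^-14

Answer: A^10 + 2*A^2 - 2*A^-2 + A^-6 - 2*A^-10 + A^-14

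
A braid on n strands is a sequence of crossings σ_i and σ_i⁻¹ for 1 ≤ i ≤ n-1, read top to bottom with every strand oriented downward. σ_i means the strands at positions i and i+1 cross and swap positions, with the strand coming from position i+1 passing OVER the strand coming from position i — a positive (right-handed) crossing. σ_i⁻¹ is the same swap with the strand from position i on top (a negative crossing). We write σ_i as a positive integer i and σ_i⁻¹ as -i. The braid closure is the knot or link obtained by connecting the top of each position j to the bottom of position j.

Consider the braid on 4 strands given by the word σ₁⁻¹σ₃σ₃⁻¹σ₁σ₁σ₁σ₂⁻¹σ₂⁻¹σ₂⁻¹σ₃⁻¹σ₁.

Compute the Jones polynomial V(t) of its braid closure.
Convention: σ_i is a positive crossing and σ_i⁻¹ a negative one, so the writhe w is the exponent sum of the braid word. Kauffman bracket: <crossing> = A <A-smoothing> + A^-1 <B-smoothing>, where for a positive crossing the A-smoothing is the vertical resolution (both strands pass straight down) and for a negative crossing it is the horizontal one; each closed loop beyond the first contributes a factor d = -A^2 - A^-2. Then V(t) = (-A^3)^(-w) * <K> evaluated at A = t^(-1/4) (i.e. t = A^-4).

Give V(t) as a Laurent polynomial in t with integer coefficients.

-t^3 + t^2 - t + 3 - t^-1 + t^-2 - t^-3

Derivation:
The presented braid s1^-1 s3 s3^-1 s1 s1 s1 s2^-1 s2^-1 s2^-1 s3^-1 s1 on 4 strands reduces by inverse Markov moves (closure unchanged at each step):
  Deconjugate: the word is γ·β·γ⁻¹ with γ = s1^-1 s3 (prefix) and γ⁻¹ = s3^-1 s1 (suffix); strip both.
Reduced to β = s3^-1 s1 s1 s1 s2^-1 s2^-1 s2^-1 on 4 strands, 7 crossings.
Compute on β:
Braid: s3^-1 s1 s1 s1 s2^-1 s2^-1 s2^-1 on 4 strands, 7 crossings.
Writhe w = (#positive) - (#negative) = 3 - 4 = -1.
State-sum expansion of <K>. There are 2^7 = 128 states.
For each crossing: s=0 is the vertical smoothing, s=1 horizontal. Crossing k contributes A^(sign_k * (1 - 2*s_k)); loop factor d = -A^2 - A^-2.
Tabulate the states by total A-exponent and number of loops L (A-exp: L × count):
  A^7: L=4 ×1
  A^5: L=3 ×6, L=5 ×1
  A^3: L=2 ×12, L=4 ×9
  A^1: L=1 ×9, L=3 ×22, L=5 ×4
  A^-1: L=2 ×21, L=4 ×13, L=6 ×1
  A^-3: L=3 ×18, L=5 ×3
  A^-5: L=4 ×7
  A^-7: L=5 ×1
Each group contributes A^e * Σ count * d^(L-1):
Powers of d = -A^2 - A^-2: d^2 = A^4 + 2 + A^-4; d^3 = -A^6 - 3*A^2 - 3*A^-2 - A^-6; d^4 = A^8 + 4*A^4 + 6 + 4*A^-4 + A^-8; d^5 = -A^10 - 5*A^6 - 10*A^2 - 10*A^-2 - 5*A^-6 - A^-10.
  A^7 * (d^3) = -A^13 - 3*A^9 - 3*A^5 - A
  A^5 * (6*d^2 + d^4) = A^13 + 10*A^9 + 18*A^5 + 10*A + A^-3
  A^3 * (12*d + 9*d^3) = -9*A^9 - 39*A^5 - 39*A - 9*A^-3
  A^1 * (9 + 22*d^2 + 4*d^4) = 4*A^9 + 38*A^5 + 77*A + 38*A^-3 + 4*A^-7
  A^-1 * (21*d + 13*d^3 + d^5) = -A^9 - 18*A^5 - 70*A - 70*A^-3 - 18*A^-7 - A^-11
  A^-3 * (18*d^2 + 3*d^4) = 3*A^5 + 30*A + 54*A^-3 + 30*A^-7 + 3*A^-11
  A^-5 * (7*d^3) = -7*A - 21*A^-3 - 21*A^-7 - 7*A^-11
  A^-7 * (d^4) = A + 4*A^-3 + 6*A^-7 + 4*A^-11 + A^-15
Summing the groups: <K> = A^9 - A^5 + A - 3*A^-3 + A^-7 - A^-11 + A^-15
Normalise by the writhe: (-A^3)^(-w) = (-A^3)^(1) = -A^3, so f(A) = -A^3 * <K> = -A^12 + A^8 - A^4 + 3 - A^-4 + A^-8 - A^-12.
Substitute A = t^(-1/4), i.e. A^e → t^(-e/4): V(t) = -t^3 + t^2 - t + 3 - t^-1 + t^-2 - t^-3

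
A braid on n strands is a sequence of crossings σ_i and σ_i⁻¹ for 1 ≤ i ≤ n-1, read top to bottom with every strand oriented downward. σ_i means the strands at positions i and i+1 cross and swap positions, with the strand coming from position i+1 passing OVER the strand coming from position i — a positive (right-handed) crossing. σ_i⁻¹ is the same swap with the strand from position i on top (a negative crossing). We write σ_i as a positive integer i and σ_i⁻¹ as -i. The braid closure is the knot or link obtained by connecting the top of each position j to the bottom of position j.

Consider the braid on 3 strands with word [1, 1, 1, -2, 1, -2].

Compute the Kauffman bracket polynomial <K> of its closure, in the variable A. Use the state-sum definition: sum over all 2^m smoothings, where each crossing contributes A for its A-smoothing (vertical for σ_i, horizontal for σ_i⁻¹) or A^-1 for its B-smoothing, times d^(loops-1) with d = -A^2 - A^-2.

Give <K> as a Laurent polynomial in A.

Braid: s1 s1 s1 s2^-1 s1 s2^-1 on 3 strands, 6 crossings.
Writhe w = (#positive) - (#negative) = 4 - 2 = 2.
Computing the Kauffman bracket via state sum. There are 2^6 = 64 states.
Smooth each crossing (0=||, 1=⌣⌢); contribution A^(Σ sign_k(1-2s_k)) * d^(L-1).
Tabulate the states by total A-exponent and number of loops L (A-exp: L × count):
  A^6: L=3 ×1
  A^4: L=2 ×6
  A^2: L=1 ×11, L=3 ×4
  A^0: L=2 ×19, L=4 ×1
  A^-2: L=3 ×15
  A^-4: L=4 ×6
  A^-6: L=5 ×1
Each group contributes A^e * Σ count * d^(L-1):
Powers of d = -A^2 - A^-2: d^2 = A^4 + 2 + A^-4; d^3 = -A^6 - 3*A^2 - 3*A^-2 - A^-6; d^4 = A^8 + 4*A^4 + 6 + 4*A^-4 + A^-8.
  A^6 * (d^2) = A^10 + 2*A^6 + A^2
  A^4 * (6*d) = -6*A^6 - 6*A^2
  A^2 * (11 + 4*d^2) = 4*A^6 + 19*A^2 + 4*A^-2
  A^0 * (19*d + d^3) = -A^6 - 22*A^2 - 22*A^-2 - A^-6
  A^-2 * (15*d^2) = 15*A^2 + 30*A^-2 + 15*A^-6
  A^-4 * (6*d^3) = -6*A^2 - 18*A^-2 - 18*A^-6 - 6*A^-10
  A^-6 * (d^4) = A^2 + 4*A^-2 + 6*A^-6 + 4*A^-10 + A^-14
Summing the groups: <K> = A^10 - A^6 + 2*A^2 - 2*A^-2 + 2*A^-6 - 2*A^-10 + A^-14

Answer: A^10 - A^6 + 2*A^2 - 2*A^-2 + 2*A^-6 - 2*A^-10 + A^-14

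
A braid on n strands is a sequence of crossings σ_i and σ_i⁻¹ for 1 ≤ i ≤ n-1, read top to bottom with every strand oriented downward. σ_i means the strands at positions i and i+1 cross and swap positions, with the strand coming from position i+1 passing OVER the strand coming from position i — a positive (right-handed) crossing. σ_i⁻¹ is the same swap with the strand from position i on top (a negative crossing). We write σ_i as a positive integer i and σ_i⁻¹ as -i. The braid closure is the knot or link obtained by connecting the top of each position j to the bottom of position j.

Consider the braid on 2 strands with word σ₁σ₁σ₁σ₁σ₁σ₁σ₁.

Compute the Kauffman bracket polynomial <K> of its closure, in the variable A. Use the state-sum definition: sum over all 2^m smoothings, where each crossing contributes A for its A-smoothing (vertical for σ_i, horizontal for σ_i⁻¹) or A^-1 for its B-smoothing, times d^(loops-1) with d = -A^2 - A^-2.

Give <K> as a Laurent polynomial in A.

-A^9 - A + A^-3 - A^-7 + A^-11 - A^-15 + A^-19

Derivation:
Braid: s1 s1 s1 s1 s1 s1 s1 on 2 strands, 7 crossings.
Writhe w = (#positive) - (#negative) = 7 - 0 = 7.
Computing the Kauffman bracket via state sum. There are 2^7 = 128 states.
For each crossing: s=0 is the vertical smoothing, s=1 horizontal. Crossing k contributes A^(sign_k * (1 - 2*s_k)); loop factor d = -A^2 - A^-2.
Tabulate the states by total A-exponent and number of loops L (A-exp: L × count):
  A^7: L=2 ×1
  A^5: L=1 ×7
  A^3: L=2 ×21
  A^1: L=3 ×35
  A^-1: L=4 ×35
  A^-3: L=5 ×21
  A^-5: L=6 ×7
  A^-7: L=7 ×1
Each group contributes A^e * Σ count * d^(L-1):
Powers of d = -A^2 - A^-2: d^2 = A^4 + 2 + A^-4; d^3 = -A^6 - 3*A^2 - 3*A^-2 - A^-6; d^4 = A^8 + 4*A^4 + 6 + 4*A^-4 + A^-8; d^5 = -A^10 - 5*A^6 - 10*A^2 - 10*A^-2 - 5*A^-6 - A^-10; d^6 = A^12 + 6*A^8 + 15*A^4 + 20 + 15*A^-4 + 6*A^-8 + A^-12.
  A^7 * (d) = -A^9 - A^5
  A^5 * (7) = 7*A^5
  A^3 * (21*d) = -21*A^5 - 21*A
  A^1 * (35*d^2) = 35*A^5 + 70*A + 35*A^-3
  A^-1 * (35*d^3) = -35*A^5 - 105*A - 105*A^-3 - 35*A^-7
  A^-3 * (21*d^4) = 21*A^5 + 84*A + 126*A^-3 + 84*A^-7 + 21*A^-11
  A^-5 * (7*d^5) = -7*A^5 - 35*A - 70*A^-3 - 70*A^-7 - 35*A^-11 - 7*A^-15
  A^-7 * (d^6) = A^5 + 6*A + 15*A^-3 + 20*A^-7 + 15*A^-11 + 6*A^-15 + A^-19
Summing the groups: <K> = -A^9 - A + A^-3 - A^-7 + A^-11 - A^-15 + A^-19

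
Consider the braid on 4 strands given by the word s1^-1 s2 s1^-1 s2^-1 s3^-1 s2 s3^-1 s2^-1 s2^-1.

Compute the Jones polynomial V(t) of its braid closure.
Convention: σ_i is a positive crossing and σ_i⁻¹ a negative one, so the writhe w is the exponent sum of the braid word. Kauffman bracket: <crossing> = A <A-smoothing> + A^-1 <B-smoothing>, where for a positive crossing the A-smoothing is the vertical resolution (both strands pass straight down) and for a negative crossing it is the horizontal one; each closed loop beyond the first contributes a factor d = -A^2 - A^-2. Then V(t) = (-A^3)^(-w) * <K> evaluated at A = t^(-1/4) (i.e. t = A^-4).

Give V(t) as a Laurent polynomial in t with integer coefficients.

t^-1 - 2*t^-2 + 3*t^-3 - 2*t^-4 + 3*t^-5 - 2*t^-6 + t^-7 - t^-8

Derivation:
Braid: s1^-1 s2 s1^-1 s2^-1 s3^-1 s2 s3^-1 s2^-1 s2^-1 on 4 strands, 9 crossings.
Writhe w = (#positive) - (#negative) = 2 - 7 = -5.
State-sum expansion of <K>. There are 2^9 = 512 states.
Smooth each crossing (0=||, 1=⌣⌢); contribution A^(Σ sign_k(1-2s_k)) * d^(L-1).
Tabulate the states by total A-exponent and number of loops L (A-exp: L × count):
  A^9: L=5 ×1
  A^7: L=4 ×9
  A^5: L=3 ×30, L=5 ×6
  A^3: L=2 ×45, L=4 ×37, L=6 ×2
  A^1: L=1 ×27, L=3 ×78, L=5 ×21
  A^-1: L=2 ×67, L=4 ×53, L=6 ×6
  A^-3: L=1 ×12, L=3 ×53, L=5 ×18, L=7 ×1
  A^-5: L=2 ×14, L=4 ×19, L=6 ×3
  A^-7: L=3 ×6, L=5 ×3
  A^-9: L=4 ×1
Each group contributes A^e * Σ count * d^(L-1):
Powers of d = -A^2 - A^-2: d^2 = A^4 + 2 + A^-4; d^3 = -A^6 - 3*A^2 - 3*A^-2 - A^-6; d^4 = A^8 + 4*A^4 + 6 + 4*A^-4 + A^-8; d^5 = -A^10 - 5*A^6 - 10*A^2 - 10*A^-2 - 5*A^-6 - A^-10; d^6 = A^12 + 6*A^8 + 15*A^4 + 20 + 15*A^-4 + 6*A^-8 + A^-12.
  A^9 * (d^4) = A^17 + 4*A^13 + 6*A^9 + 4*A^5 + A
  A^7 * (9*d^3) = -9*A^13 - 27*A^9 - 27*A^5 - 9*A
  A^5 * (30*d^2 + 6*d^4) = 6*A^13 + 54*A^9 + 96*A^5 + 54*A + 6*A^-3
  A^3 * (45*d + 37*d^3 + 2*d^5) = -2*A^13 - 47*A^9 - 176*A^5 - 176*A - 47*A^-3 - 2*A^-7
  A^1 * (27 + 78*d^2 + 21*d^4) = 21*A^9 + 162*A^5 + 309*A + 162*A^-3 + 21*A^-7
  A^-1 * (67*d + 53*d^3 + 6*d^5) = -6*A^9 - 83*A^5 - 286*A - 286*A^-3 - 83*A^-7 - 6*A^-11
  A^-3 * (12 + 53*d^2 + 18*d^4 + d^6) = A^9 + 24*A^5 + 140*A + 246*A^-3 + 140*A^-7 + 24*A^-11 + A^-15
  A^-5 * (14*d + 19*d^3 + 3*d^5) = -3*A^5 - 34*A - 101*A^-3 - 101*A^-7 - 34*A^-11 - 3*A^-15
  A^-7 * (6*d^2 + 3*d^4) = 3*A + 18*A^-3 + 30*A^-7 + 18*A^-11 + 3*A^-15
  A^-9 * (d^3) = -A^-3 - 3*A^-7 - 3*A^-11 - A^-15
Summing the groups: <K> = A^17 - A^13 + 2*A^9 - 3*A^5 + 2*A - 3*A^-3 + 2*A^-7 - A^-11
Normalise by the writhe: (-A^3)^(-w) = (-A^3)^(5) = -A^15, so f(A) = -A^15 * <K> = -A^32 + A^28 - 2*A^24 + 3*A^20 - 2*A^16 + 3*A^12 - 2*A^8 + A^4.
Substitute A = t^(-1/4), i.e. A^e → t^(-e/4): V(t) = t^-1 - 2*t^-2 + 3*t^-3 - 2*t^-4 + 3*t^-5 - 2*t^-6 + t^-7 - t^-8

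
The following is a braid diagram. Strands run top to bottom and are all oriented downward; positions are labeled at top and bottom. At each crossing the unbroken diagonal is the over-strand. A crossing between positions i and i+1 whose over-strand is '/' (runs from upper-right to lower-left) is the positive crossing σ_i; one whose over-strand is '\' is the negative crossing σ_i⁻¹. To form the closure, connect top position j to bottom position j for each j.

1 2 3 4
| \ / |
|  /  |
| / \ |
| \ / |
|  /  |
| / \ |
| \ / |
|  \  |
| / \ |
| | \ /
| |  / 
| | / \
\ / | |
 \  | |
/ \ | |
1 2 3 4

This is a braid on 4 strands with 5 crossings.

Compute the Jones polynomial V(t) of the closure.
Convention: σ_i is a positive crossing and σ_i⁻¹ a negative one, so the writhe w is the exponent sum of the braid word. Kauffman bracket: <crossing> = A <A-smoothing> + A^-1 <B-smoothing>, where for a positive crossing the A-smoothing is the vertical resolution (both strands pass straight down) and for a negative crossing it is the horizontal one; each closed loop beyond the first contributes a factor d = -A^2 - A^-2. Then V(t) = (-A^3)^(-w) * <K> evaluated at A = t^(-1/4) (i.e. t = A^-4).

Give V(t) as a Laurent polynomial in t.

1

Derivation:
Reading the diagram top to bottom ('/'-over between positions i,i+1 = s_i, '\'-over = s_i^-1): braid word = s2 s2 s2^-1 s3 s1^-1.
First cancel adjacent σ_i σ_i⁻¹ pairs (Reidemeister II — same braid, same closure): s2 s2 s2^-1 s3 s1^-1 → s2 s3 s1^-1.
Braid: s2 s3 s1^-1 on 4 strands, 3 crossings.
Writhe w = (#positive) - (#negative) = 2 - 1 = 1.
Enumerate smoothing states for the bracket polynomial. There are 2^3 = 8 states.
Each crossing splits two ways (0=vertical, 1=horizontal). The state's weight is A^(#A-smoothings - #B-smoothings) * d^(loops - 1).
  state 000: A-exp=+1, loops=4, term = A^1 * d^3
  state 001: A-exp=+3, loops=3, term = A^3 * d^2
  state 010: A-exp=-1, loops=3, term = A^-1 * d^2
  state 011: A-exp=+1, loops=2, term = A^1 * d^1
  state 100: A-exp=-1, loops=3, term = A^-1 * d^2
  state 101: A-exp=+1, loops=2, term = A^1 * d^1
  state 110: A-exp=-3, loops=2, term = A^-3 * d^1
  state 111: A-exp=-1, loops=1, term = A^-1 * d^0
Collect the terms by A-exponent (count of states per loop number):
Powers of d = -A^2 - A^-2: d^2 = A^4 + 2 + A^-4; d^3 = -A^6 - 3*A^2 - 3*A^-2 - A^-6.
  A^3 * (d^2) = A^7 + 2*A^3 + A^-1
  A^1 * (2*d + d^3) = -A^7 - 5*A^3 - 5*A^-1 - A^-5
  A^-1 * (1 + 2*d^2) = 2*A^3 + 5*A^-1 + 2*A^-5
  A^-3 * (d) = -A^-1 - A^-5
Summing the groups: <K> = -A^3
Normalise by the writhe: (-A^3)^(-w) = (-A^3)^(-1) = -A^-3, so f(A) = -A^-3 * <K> = 1.
Substitute A = t^(-1/4), i.e. A^e → t^(-e/4): V(t) = 1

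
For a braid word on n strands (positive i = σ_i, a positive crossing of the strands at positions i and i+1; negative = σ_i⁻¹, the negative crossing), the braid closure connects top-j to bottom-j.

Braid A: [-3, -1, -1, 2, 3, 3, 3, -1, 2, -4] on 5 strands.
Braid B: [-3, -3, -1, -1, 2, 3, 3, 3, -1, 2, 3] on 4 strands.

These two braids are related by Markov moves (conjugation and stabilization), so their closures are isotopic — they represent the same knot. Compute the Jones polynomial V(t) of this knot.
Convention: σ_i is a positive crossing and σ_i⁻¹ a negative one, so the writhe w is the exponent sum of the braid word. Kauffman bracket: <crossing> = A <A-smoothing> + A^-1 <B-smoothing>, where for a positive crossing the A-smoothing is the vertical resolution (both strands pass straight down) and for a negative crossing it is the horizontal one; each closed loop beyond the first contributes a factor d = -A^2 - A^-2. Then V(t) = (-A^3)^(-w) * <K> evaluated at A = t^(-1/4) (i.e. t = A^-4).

-t^5 + 2*t^4 - 3*t^3 + 4*t^2 - 4*t + 5 - 3*t^-1 + 2*t^-2 - t^-3

Derivation:
Markov-equivalent braids have isotopic closures, hence identical knot invariants. Strip the Markov moves from each word to reach a common short braid β, then compute V(t) once on β.
Braid A: s3^-1 s1^-1 s1^-1 s2 s3 s3 s3 s1^-1 s2 s4^-1 on 5 strands reduces by inverse Markov moves (closure unchanged at each step):
  Destabilize: the word has the form β·s4^-1 where s4^-1 occurs only as the final letter (β ∈ B_4); drop it and the last strand → 4 strands.
Reduced to β = s3^-1 s1^-1 s1^-1 s2 s3 s3 s3 s1^-1 s2 on 4 strands, 9 crossings.
Braid B: s3^-1 s3^-1 s1^-1 s1^-1 s2 s3 s3 s3 s1^-1 s2 s3 on 4 strands reduces by inverse Markov moves (closure unchanged at each step):
  Deconjugate: the word is γ·β·γ⁻¹ with γ = s3^-1 (prefix) and γ⁻¹ = s3 (suffix); strip both.
Reduced to β = s3^-1 s1^-1 s1^-1 s2 s3 s3 s3 s1^-1 s2 on 4 strands, 9 crossings.
Both give the same β = s3^-1 s1^-1 s1^-1 s2 s3 s3 s3 s1^-1 s2 on 4 strands, so one state sum suffices:
Braid: s3^-1 s1^-1 s1^-1 s2 s3 s3 s3 s1^-1 s2 on 4 strands, 9 crossings.
Writhe w = (#positive) - (#negative) = 5 - 4 = 1.
Computing the Kauffman bracket via state sum. There are 2^9 = 512 states.
Smooth each crossing (0=||, 1=⌣⌢); contribution A^(Σ sign_k(1-2s_k)) * d^(L-1).
Tabulate the states by total A-exponent and number of loops L (A-exp: L × count):
  A^9: L=4 ×1
  A^7: L=3 ×5, L=5 ×4
  A^5: L=2 ×10, L=4 ×23, L=6 ×3
  A^3: L=1 ×8, L=3 ×57, L=5 ×18, L=7 ×1
  A^1: L=2 ×70, L=4 ×50, L=6 ×6
  A^-1: L=1 ×33, L=3 ×75, L=5 ×18
  A^-3: L=2 ×51, L=4 ×32, L=6 ×1
  A^-5: L=3 ×32, L=5 ×4
  A^-7: L=4 ×9
  A^-9: L=5 ×1
Each group contributes A^e * Σ count * d^(L-1):
Powers of d = -A^2 - A^-2: d^2 = A^4 + 2 + A^-4; d^3 = -A^6 - 3*A^2 - 3*A^-2 - A^-6; d^4 = A^8 + 4*A^4 + 6 + 4*A^-4 + A^-8; d^5 = -A^10 - 5*A^6 - 10*A^2 - 10*A^-2 - 5*A^-6 - A^-10; d^6 = A^12 + 6*A^8 + 15*A^4 + 20 + 15*A^-4 + 6*A^-8 + A^-12.
  A^9 * (d^3) = -A^15 - 3*A^11 - 3*A^7 - A^3
  A^7 * (5*d^2 + 4*d^4) = 4*A^15 + 21*A^11 + 34*A^7 + 21*A^3 + 4*A^-1
  A^5 * (10*d + 23*d^3 + 3*d^5) = -3*A^15 - 38*A^11 - 109*A^7 - 109*A^3 - 38*A^-1 - 3*A^-5
  A^3 * (8 + 57*d^2 + 18*d^4 + d^6) = A^15 + 24*A^11 + 144*A^7 + 250*A^3 + 144*A^-1 + 24*A^-5 + A^-9
  A^1 * (70*d + 50*d^3 + 6*d^5) = -6*A^11 - 80*A^7 - 280*A^3 - 280*A^-1 - 80*A^-5 - 6*A^-9
  A^-1 * (33 + 75*d^2 + 18*d^4) = 18*A^7 + 147*A^3 + 291*A^-1 + 147*A^-5 + 18*A^-9
  A^-3 * (51*d + 32*d^3 + d^5) = -A^7 - 37*A^3 - 157*A^-1 - 157*A^-5 - 37*A^-9 - A^-13
  A^-5 * (32*d^2 + 4*d^4) = 4*A^3 + 48*A^-1 + 88*A^-5 + 48*A^-9 + 4*A^-13
  A^-7 * (9*d^3) = -9*A^-1 - 27*A^-5 - 27*A^-9 - 9*A^-13
  A^-9 * (d^4) = A^-1 + 4*A^-5 + 6*A^-9 + 4*A^-13 + A^-17
Summing the groups: <K> = A^15 - 2*A^11 + 3*A^7 - 5*A^3 + 4*A^-1 - 4*A^-5 + 3*A^-9 - 2*A^-13 + A^-17
Normalise by the writhe: (-A^3)^(-w) = (-A^3)^(-1) = -A^-3, so f(A) = -A^-3 * <K> = -A^12 + 2*A^8 - 3*A^4 + 5 - 4*A^-4 + 4*A^-8 - 3*A^-12 + 2*A^-16 - A^-20.
Substitute A = t^(-1/4), i.e. A^e → t^(-e/4): V(t) = -t^5 + 2*t^4 - 3*t^3 + 4*t^2 - 4*t + 5 - 3*t^-1 + 2*t^-2 - t^-3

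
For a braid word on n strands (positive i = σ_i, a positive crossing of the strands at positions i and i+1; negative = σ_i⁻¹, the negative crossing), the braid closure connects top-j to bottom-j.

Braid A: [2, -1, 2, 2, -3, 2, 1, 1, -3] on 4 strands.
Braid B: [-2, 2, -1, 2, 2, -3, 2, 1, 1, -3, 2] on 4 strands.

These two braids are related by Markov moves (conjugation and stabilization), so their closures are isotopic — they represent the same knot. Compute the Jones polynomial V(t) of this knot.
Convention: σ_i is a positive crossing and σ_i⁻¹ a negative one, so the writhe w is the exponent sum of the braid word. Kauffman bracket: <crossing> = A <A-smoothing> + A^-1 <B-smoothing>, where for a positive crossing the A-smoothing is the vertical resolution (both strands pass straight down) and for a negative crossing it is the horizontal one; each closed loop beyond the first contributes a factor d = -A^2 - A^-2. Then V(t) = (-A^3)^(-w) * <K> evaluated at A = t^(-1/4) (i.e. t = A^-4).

t^7 - 2*t^6 + 3*t^5 - 5*t^4 + 5*t^3 - 4*t^2 + 4*t - 2 + t^-1

Derivation:
Markov-equivalent braids have isotopic closures, hence identical knot invariants. Strip the Markov moves from each word to reach a common short braid β, then compute V(t) once on β.
Braid A: s2 s1^-1 s2 s2 s3^-1 s2 s1 s1 s3^-1 on 4 strands has no conjugating prefix/suffix or stabilization to strip; take β = s2 s1^-1 s2 s2 s3^-1 s2 s1 s1 s3^-1.
Braid B: s2^-1 s2 s1^-1 s2 s2 s3^-1 s2 s1 s1 s3^-1 s2 on 4 strands reduces by inverse Markov moves (closure unchanged at each step):
  Deconjugate: the word is γ·β·γ⁻¹ with γ = s2^-1 (prefix) and γ⁻¹ = s2 (suffix); strip both.
Reduced to β = s2 s1^-1 s2 s2 s3^-1 s2 s1 s1 s3^-1 on 4 strands, 9 crossings.
Both give the same β = s2 s1^-1 s2 s2 s3^-1 s2 s1 s1 s3^-1 on 4 strands, so one state sum suffices:
Braid: s2 s1^-1 s2 s2 s3^-1 s2 s1 s1 s3^-1 on 4 strands, 9 crossings.
Writhe w = (#positive) - (#negative) = 6 - 3 = 3.
State-sum expansion of <K>. There are 2^9 = 512 states.
Smooth each crossing (0=||, 1=⌣⌢); contribution A^(Σ sign_k(1-2s_k)) * d^(L-1).
Tabulate the states by total A-exponent and number of loops L (A-exp: L × count):
  A^9: L=3 ×1
  A^7: L=2 ×6, L=4 ×3
  A^5: L=1 ×11, L=3 ×24, L=5 ×1
  A^3: L=2 ×68, L=4 ×16
  A^1: L=1 ×38, L=3 ×85, L=5 ×3
  A^-1: L=2 ×77, L=4 ×49
  A^-3: L=3 ×69, L=5 ×15
  A^-5: L=4 ×34, L=6 ×2
  A^-7: L=5 ×9
  A^-9: L=6 ×1
Each group contributes A^e * Σ count * d^(L-1):
Powers of d = -A^2 - A^-2: d^2 = A^4 + 2 + A^-4; d^3 = -A^6 - 3*A^2 - 3*A^-2 - A^-6; d^4 = A^8 + 4*A^4 + 6 + 4*A^-4 + A^-8; d^5 = -A^10 - 5*A^6 - 10*A^2 - 10*A^-2 - 5*A^-6 - A^-10.
  A^9 * (d^2) = A^13 + 2*A^9 + A^5
  A^7 * (6*d + 3*d^3) = -3*A^13 - 15*A^9 - 15*A^5 - 3*A
  A^5 * (11 + 24*d^2 + d^4) = A^13 + 28*A^9 + 65*A^5 + 28*A + A^-3
  A^3 * (68*d + 16*d^3) = -16*A^9 - 116*A^5 - 116*A - 16*A^-3
  A^1 * (38 + 85*d^2 + 3*d^4) = 3*A^9 + 97*A^5 + 226*A + 97*A^-3 + 3*A^-7
  A^-1 * (77*d + 49*d^3) = -49*A^5 - 224*A - 224*A^-3 - 49*A^-7
  A^-3 * (69*d^2 + 15*d^4) = 15*A^5 + 129*A + 228*A^-3 + 129*A^-7 + 15*A^-11
  A^-5 * (34*d^3 + 2*d^5) = -2*A^5 - 44*A - 122*A^-3 - 122*A^-7 - 44*A^-11 - 2*A^-15
  A^-7 * (9*d^4) = 9*A + 36*A^-3 + 54*A^-7 + 36*A^-11 + 9*A^-15
  A^-9 * (d^5) = -A - 5*A^-3 - 10*A^-7 - 10*A^-11 - 5*A^-15 - A^-19
Summing the groups: <K> = -A^13 + 2*A^9 - 4*A^5 + 4*A - 5*A^-3 + 5*A^-7 - 3*A^-11 + 2*A^-15 - A^-19
Normalise by the writhe: (-A^3)^(-w) = (-A^3)^(-3) = -A^-9, so f(A) = -A^-9 * <K> = A^4 - 2 + 4*A^-4 - 4*A^-8 + 5*A^-12 - 5*A^-16 + 3*A^-20 - 2*A^-24 + A^-28.
Substitute A = t^(-1/4), i.e. A^e → t^(-e/4): V(t) = t^7 - 2*t^6 + 3*t^5 - 5*t^4 + 5*t^3 - 4*t^2 + 4*t - 2 + t^-1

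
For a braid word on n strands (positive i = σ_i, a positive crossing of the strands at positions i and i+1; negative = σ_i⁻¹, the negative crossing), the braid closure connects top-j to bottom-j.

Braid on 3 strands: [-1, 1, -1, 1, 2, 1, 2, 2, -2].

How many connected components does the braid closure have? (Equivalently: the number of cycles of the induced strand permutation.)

Track the strand permutation on 3 strands, starting from identity.
  step 1: s1^-1 swaps positions 1,2 -> [2 1 3]
  step 2: s1 swaps positions 1,2 -> [1 2 3]
  step 3: s1^-1 swaps positions 1,2 -> [2 1 3]
  step 4: s1 swaps positions 1,2 -> [1 2 3]
  step 5: s2 swaps positions 2,3 -> [1 3 2]
  step 6: s1 swaps positions 1,2 -> [3 1 2]
  step 7: s2 swaps positions 2,3 -> [3 2 1]
  step 8: s2 swaps positions 2,3 -> [3 1 2]
  step 9: s2^-1 swaps positions 2,3 -> [3 2 1]
Final permutation (position -> original strand): [3 2 1]
Closure components = cycle count of this permutation = 2.

Answer: 2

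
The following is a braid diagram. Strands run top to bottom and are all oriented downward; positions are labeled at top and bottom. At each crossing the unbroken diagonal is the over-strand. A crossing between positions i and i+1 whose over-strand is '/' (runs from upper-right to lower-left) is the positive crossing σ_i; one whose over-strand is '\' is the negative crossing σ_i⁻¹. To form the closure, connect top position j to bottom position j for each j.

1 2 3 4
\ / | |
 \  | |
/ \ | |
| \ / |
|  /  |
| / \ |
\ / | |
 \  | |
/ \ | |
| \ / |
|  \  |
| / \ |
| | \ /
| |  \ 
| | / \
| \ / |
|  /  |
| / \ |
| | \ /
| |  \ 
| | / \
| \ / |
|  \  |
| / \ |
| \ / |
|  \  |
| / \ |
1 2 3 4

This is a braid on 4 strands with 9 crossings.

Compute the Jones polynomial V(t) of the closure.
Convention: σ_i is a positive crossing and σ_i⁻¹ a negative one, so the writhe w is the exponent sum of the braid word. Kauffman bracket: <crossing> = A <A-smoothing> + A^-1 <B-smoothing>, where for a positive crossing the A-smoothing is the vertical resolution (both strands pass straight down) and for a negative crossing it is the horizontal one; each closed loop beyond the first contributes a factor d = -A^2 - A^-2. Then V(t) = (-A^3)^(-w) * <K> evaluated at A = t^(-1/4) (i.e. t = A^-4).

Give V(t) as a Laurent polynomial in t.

t^-1 - 2*t^-2 + 3*t^-3 - 2*t^-4 + 3*t^-5 - 2*t^-6 + t^-7 - t^-8

Derivation:
Reading the diagram top to bottom ('/'-over between positions i,i+1 = s_i, '\'-over = s_i^-1): braid word = s1^-1 s2 s1^-1 s2^-1 s3^-1 s2 s3^-1 s2^-1 s2^-1.
Braid: s1^-1 s2 s1^-1 s2^-1 s3^-1 s2 s3^-1 s2^-1 s2^-1 on 4 strands, 9 crossings.
Writhe w = (#positive) - (#negative) = 2 - 7 = -5.
State-sum expansion of <K>. There are 2^9 = 512 states.
Each crossing splits two ways (0=vertical, 1=horizontal). The state's weight is A^(#A-smoothings - #B-smoothings) * d^(loops - 1).
Tabulate the states by total A-exponent and number of loops L (A-exp: L × count):
  A^9: L=5 ×1
  A^7: L=4 ×9
  A^5: L=3 ×30, L=5 ×6
  A^3: L=2 ×45, L=4 ×37, L=6 ×2
  A^1: L=1 ×27, L=3 ×78, L=5 ×21
  A^-1: L=2 ×67, L=4 ×53, L=6 ×6
  A^-3: L=1 ×12, L=3 ×53, L=5 ×18, L=7 ×1
  A^-5: L=2 ×14, L=4 ×19, L=6 ×3
  A^-7: L=3 ×6, L=5 ×3
  A^-9: L=4 ×1
Each group contributes A^e * Σ count * d^(L-1):
Powers of d = -A^2 - A^-2: d^2 = A^4 + 2 + A^-4; d^3 = -A^6 - 3*A^2 - 3*A^-2 - A^-6; d^4 = A^8 + 4*A^4 + 6 + 4*A^-4 + A^-8; d^5 = -A^10 - 5*A^6 - 10*A^2 - 10*A^-2 - 5*A^-6 - A^-10; d^6 = A^12 + 6*A^8 + 15*A^4 + 20 + 15*A^-4 + 6*A^-8 + A^-12.
  A^9 * (d^4) = A^17 + 4*A^13 + 6*A^9 + 4*A^5 + A
  A^7 * (9*d^3) = -9*A^13 - 27*A^9 - 27*A^5 - 9*A
  A^5 * (30*d^2 + 6*d^4) = 6*A^13 + 54*A^9 + 96*A^5 + 54*A + 6*A^-3
  A^3 * (45*d + 37*d^3 + 2*d^5) = -2*A^13 - 47*A^9 - 176*A^5 - 176*A - 47*A^-3 - 2*A^-7
  A^1 * (27 + 78*d^2 + 21*d^4) = 21*A^9 + 162*A^5 + 309*A + 162*A^-3 + 21*A^-7
  A^-1 * (67*d + 53*d^3 + 6*d^5) = -6*A^9 - 83*A^5 - 286*A - 286*A^-3 - 83*A^-7 - 6*A^-11
  A^-3 * (12 + 53*d^2 + 18*d^4 + d^6) = A^9 + 24*A^5 + 140*A + 246*A^-3 + 140*A^-7 + 24*A^-11 + A^-15
  A^-5 * (14*d + 19*d^3 + 3*d^5) = -3*A^5 - 34*A - 101*A^-3 - 101*A^-7 - 34*A^-11 - 3*A^-15
  A^-7 * (6*d^2 + 3*d^4) = 3*A + 18*A^-3 + 30*A^-7 + 18*A^-11 + 3*A^-15
  A^-9 * (d^3) = -A^-3 - 3*A^-7 - 3*A^-11 - A^-15
Summing the groups: <K> = A^17 - A^13 + 2*A^9 - 3*A^5 + 2*A - 3*A^-3 + 2*A^-7 - A^-11
Normalise by the writhe: (-A^3)^(-w) = (-A^3)^(5) = -A^15, so f(A) = -A^15 * <K> = -A^32 + A^28 - 2*A^24 + 3*A^20 - 2*A^16 + 3*A^12 - 2*A^8 + A^4.
Substitute A = t^(-1/4), i.e. A^e → t^(-e/4): V(t) = t^-1 - 2*t^-2 + 3*t^-3 - 2*t^-4 + 3*t^-5 - 2*t^-6 + t^-7 - t^-8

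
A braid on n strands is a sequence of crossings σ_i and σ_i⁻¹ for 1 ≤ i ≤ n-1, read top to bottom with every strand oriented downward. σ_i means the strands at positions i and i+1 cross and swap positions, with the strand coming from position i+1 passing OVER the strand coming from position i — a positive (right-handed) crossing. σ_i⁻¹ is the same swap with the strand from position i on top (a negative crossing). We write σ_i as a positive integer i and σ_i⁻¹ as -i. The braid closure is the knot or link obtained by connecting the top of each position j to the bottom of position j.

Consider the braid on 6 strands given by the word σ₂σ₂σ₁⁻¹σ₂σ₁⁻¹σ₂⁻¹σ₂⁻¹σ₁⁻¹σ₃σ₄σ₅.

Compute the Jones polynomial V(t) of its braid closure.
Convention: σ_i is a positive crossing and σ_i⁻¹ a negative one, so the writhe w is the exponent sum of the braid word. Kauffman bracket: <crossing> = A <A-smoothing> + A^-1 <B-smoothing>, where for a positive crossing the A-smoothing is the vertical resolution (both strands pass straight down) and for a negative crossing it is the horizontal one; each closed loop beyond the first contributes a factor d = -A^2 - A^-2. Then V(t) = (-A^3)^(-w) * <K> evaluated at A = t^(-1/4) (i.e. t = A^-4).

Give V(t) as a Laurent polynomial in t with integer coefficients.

The presented braid s2 s2 s1^-1 s2 s1^-1 s2^-1 s2^-1 s1^-1 s3 s4 s5 on 6 strands reduces by inverse Markov moves (closure unchanged at each step):
  Destabilize: the word has the form β·s5 where s5 occurs only as the final letter (β ∈ B_5); drop it and the last strand → 5 strands.
  Destabilize: the word has the form β·s4 where s4 occurs only as the final letter (β ∈ B_4); drop it and the last strand → 4 strands.
  Destabilize: the word has the form β·s3 where s3 occurs only as the final letter (β ∈ B_3); drop it and the last strand → 3 strands.
Reduced to β = s2 s2 s1^-1 s2 s1^-1 s2^-1 s2^-1 s1^-1 on 3 strands, 8 crossings.
Compute on β:
Braid: s2 s2 s1^-1 s2 s1^-1 s2^-1 s2^-1 s1^-1 on 3 strands, 8 crossings.
Writhe w = (#positive) - (#negative) = 3 - 5 = -2.
Computing the Kauffman bracket via state sum. There are 2^8 = 256 states.
Smooth each crossing (0=||, 1=⌣⌢); contribution A^(Σ sign_k(1-2s_k)) * d^(L-1).
Tabulate the states by total A-exponent and number of loops L (A-exp: L × count):
  A^8: L=4 ×1
  A^6: L=3 ×8
  A^4: L=2 ×23, L=4 ×5
  A^2: L=1 ×22, L=3 ×33, L=5 ×1
  A^0: L=2 ×52, L=4 ×18
  A^-2: L=1 ×13, L=3 ×37, L=5 ×6
  A^-4: L=2 ×14, L=4 ×13, L=6 ×1
  A^-6: L=3 ×6, L=5 ×2
  A^-8: L=4 ×1
Each group contributes A^e * Σ count * d^(L-1):
Powers of d = -A^2 - A^-2: d^2 = A^4 + 2 + A^-4; d^3 = -A^6 - 3*A^2 - 3*A^-2 - A^-6; d^4 = A^8 + 4*A^4 + 6 + 4*A^-4 + A^-8; d^5 = -A^10 - 5*A^6 - 10*A^2 - 10*A^-2 - 5*A^-6 - A^-10.
  A^8 * (d^3) = -A^14 - 3*A^10 - 3*A^6 - A^2
  A^6 * (8*d^2) = 8*A^10 + 16*A^6 + 8*A^2
  A^4 * (23*d + 5*d^3) = -5*A^10 - 38*A^6 - 38*A^2 - 5*A^-2
  A^2 * (22 + 33*d^2 + d^4) = A^10 + 37*A^6 + 94*A^2 + 37*A^-2 + A^-6
  A^0 * (52*d + 18*d^3) = -18*A^6 - 106*A^2 - 106*A^-2 - 18*A^-6
  A^-2 * (13 + 37*d^2 + 6*d^4) = 6*A^6 + 61*A^2 + 123*A^-2 + 61*A^-6 + 6*A^-10
  A^-4 * (14*d + 13*d^3 + d^5) = -A^6 - 18*A^2 - 63*A^-2 - 63*A^-6 - 18*A^-10 - A^-14
  A^-6 * (6*d^2 + 2*d^4) = 2*A^2 + 14*A^-2 + 24*A^-6 + 14*A^-10 + 2*A^-14
  A^-8 * (d^3) = -A^-2 - 3*A^-6 - 3*A^-10 - A^-14
Summing the groups: <K> = -A^14 + A^10 - A^6 + 2*A^2 - A^-2 + 2*A^-6 - A^-10
Normalise by the writhe: (-A^3)^(-w) = (-A^3)^(2) = A^6, so f(A) = A^6 * <K> = -A^20 + A^16 - A^12 + 2*A^8 - A^4 + 2 - A^-4.
Substitute A = t^(-1/4), i.e. A^e → t^(-e/4): V(t) = -t + 2 - t^-1 + 2*t^-2 - t^-3 + t^-4 - t^-5

Answer: -t + 2 - t^-1 + 2*t^-2 - t^-3 + t^-4 - t^-5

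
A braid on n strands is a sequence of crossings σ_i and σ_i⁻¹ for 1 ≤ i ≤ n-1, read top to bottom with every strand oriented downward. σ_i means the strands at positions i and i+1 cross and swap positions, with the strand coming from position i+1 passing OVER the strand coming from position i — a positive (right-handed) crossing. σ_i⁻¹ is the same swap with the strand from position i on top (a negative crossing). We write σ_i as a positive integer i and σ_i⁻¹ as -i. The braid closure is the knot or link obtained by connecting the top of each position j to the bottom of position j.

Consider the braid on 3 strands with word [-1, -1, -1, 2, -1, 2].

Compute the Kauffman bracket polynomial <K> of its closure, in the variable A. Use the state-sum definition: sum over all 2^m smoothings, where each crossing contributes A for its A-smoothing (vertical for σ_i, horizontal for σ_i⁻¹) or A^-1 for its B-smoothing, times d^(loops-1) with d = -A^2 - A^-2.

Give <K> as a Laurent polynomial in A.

Braid: s1^-1 s1^-1 s1^-1 s2 s1^-1 s2 on 3 strands, 6 crossings.
Writhe w = (#positive) - (#negative) = 2 - 4 = -2.
Computing the Kauffman bracket via state sum. There are 2^6 = 64 states.
Each crossing splits two ways (0=vertical, 1=horizontal). The state's weight is A^(#A-smoothings - #B-smoothings) * d^(loops - 1).
Tabulate the states by total A-exponent and number of loops L (A-exp: L × count):
  A^6: L=5 ×1
  A^4: L=4 ×6
  A^2: L=3 ×15
  A^0: L=2 ×19, L=4 ×1
  A^-2: L=1 ×11, L=3 ×4
  A^-4: L=2 ×6
  A^-6: L=3 ×1
Each group contributes A^e * Σ count * d^(L-1):
Powers of d = -A^2 - A^-2: d^2 = A^4 + 2 + A^-4; d^3 = -A^6 - 3*A^2 - 3*A^-2 - A^-6; d^4 = A^8 + 4*A^4 + 6 + 4*A^-4 + A^-8.
  A^6 * (d^4) = A^14 + 4*A^10 + 6*A^6 + 4*A^2 + A^-2
  A^4 * (6*d^3) = -6*A^10 - 18*A^6 - 18*A^2 - 6*A^-2
  A^2 * (15*d^2) = 15*A^6 + 30*A^2 + 15*A^-2
  A^0 * (19*d + d^3) = -A^6 - 22*A^2 - 22*A^-2 - A^-6
  A^-2 * (11 + 4*d^2) = 4*A^2 + 19*A^-2 + 4*A^-6
  A^-4 * (6*d) = -6*A^-2 - 6*A^-6
  A^-6 * (d^2) = A^-2 + 2*A^-6 + A^-10
Summing the groups: <K> = A^14 - 2*A^10 + 2*A^6 - 2*A^2 + 2*A^-2 - A^-6 + A^-10

Answer: A^14 - 2*A^10 + 2*A^6 - 2*A^2 + 2*A^-2 - A^-6 + A^-10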